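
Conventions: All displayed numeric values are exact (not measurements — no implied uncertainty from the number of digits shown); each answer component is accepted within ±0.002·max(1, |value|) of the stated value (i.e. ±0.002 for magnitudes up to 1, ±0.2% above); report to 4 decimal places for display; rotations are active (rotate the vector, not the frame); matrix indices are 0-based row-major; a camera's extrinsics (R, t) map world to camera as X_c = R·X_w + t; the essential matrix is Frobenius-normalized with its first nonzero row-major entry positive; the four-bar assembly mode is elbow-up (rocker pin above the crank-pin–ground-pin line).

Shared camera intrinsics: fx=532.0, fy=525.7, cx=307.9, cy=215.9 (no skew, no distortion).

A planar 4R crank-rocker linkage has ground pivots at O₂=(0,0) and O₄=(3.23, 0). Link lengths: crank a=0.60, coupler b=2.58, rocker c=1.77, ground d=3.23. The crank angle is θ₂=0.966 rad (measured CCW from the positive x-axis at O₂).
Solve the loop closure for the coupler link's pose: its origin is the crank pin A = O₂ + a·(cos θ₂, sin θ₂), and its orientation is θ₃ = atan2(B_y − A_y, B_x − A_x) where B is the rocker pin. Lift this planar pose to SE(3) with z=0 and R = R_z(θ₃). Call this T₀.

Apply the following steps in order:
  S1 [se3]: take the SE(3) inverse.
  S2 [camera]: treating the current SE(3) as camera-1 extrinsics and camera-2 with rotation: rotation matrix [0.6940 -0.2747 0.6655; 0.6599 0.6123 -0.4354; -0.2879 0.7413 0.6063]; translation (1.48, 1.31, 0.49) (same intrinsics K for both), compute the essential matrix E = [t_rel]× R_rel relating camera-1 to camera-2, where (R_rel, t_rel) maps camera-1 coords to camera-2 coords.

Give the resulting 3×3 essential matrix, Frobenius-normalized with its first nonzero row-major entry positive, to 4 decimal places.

matrix = [0.1412 -0.3531 -0.4020; -0.0682 0.4665 0.1265; -0.1293 -0.3945 0.5321]

source (fourbar_fk): coupler pose = R=[0.8904 -0.4553 0.0000; 0.4553 0.8904 0.0000; 0.0000 0.0000 1.0000], t=(0.3412, 0.4936, 0.0000)
after S1 (invert_se3): R=[0.8904 0.4553 0.0000; -0.4553 0.8904 0.0000; 0.0000 0.0000 1.0000], t=(-0.5285, -0.2841, 0.0000)
after S2 (essential): [0.1412 -0.3531 -0.4020; -0.0682 0.4665 0.1265; -0.1293 -0.3945 0.5321]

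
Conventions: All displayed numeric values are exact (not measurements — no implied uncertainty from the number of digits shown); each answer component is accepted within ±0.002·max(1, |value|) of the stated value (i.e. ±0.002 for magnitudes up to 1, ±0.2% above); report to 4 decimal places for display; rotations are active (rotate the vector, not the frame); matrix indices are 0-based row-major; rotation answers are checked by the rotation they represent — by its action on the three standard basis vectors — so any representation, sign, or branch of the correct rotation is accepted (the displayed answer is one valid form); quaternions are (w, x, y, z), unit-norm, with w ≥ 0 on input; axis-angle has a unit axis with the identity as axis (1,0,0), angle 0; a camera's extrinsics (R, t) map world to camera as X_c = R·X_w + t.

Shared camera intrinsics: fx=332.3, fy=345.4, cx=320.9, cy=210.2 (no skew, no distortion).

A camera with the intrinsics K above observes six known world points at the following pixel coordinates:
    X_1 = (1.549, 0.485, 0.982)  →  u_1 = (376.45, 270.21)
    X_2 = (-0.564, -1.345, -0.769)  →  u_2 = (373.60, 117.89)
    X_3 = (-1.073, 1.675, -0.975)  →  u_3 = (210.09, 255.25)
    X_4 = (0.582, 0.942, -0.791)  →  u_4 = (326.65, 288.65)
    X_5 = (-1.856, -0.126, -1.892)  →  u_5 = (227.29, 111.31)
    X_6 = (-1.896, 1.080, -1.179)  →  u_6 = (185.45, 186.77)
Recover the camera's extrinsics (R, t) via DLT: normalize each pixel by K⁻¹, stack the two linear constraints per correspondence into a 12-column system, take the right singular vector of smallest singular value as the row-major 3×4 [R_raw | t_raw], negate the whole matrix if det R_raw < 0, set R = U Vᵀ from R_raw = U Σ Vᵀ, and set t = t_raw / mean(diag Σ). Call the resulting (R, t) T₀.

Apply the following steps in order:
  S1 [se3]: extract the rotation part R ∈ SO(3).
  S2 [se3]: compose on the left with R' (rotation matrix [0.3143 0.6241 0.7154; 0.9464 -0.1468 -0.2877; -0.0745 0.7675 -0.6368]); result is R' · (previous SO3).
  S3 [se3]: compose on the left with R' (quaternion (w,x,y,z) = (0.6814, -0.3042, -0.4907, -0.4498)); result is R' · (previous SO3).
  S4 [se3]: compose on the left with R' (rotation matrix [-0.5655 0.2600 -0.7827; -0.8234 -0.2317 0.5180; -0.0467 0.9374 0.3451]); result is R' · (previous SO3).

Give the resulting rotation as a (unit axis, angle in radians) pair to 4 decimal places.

source (pnp_recover): camera pose = R=[0.7460 -0.6655 0.0231; 0.6606 0.7352 -0.1517; 0.0839 0.1285 0.9882], t=(0.3000, -0.0300, 5.7502)
after S1 (rot_of_se3): [0.7460 -0.6655 0.0231; 0.6606 0.7352 -0.1517; 0.0839 0.1285 0.9882]
after S2 (compose_so3): [0.7068 0.3416 0.6195; 0.5849 -0.7747 -0.2401; 0.3980 0.5321 -0.7474]
after S3 (compose_so3): [0.4563 -0.8776 0.1469; 0.3584 0.0302 -0.9331; 0.8144 0.4784 0.3283]
after S4 (compose_so3): [-0.8024 0.1297 -0.5826; -0.0369 0.9635 0.2653; 0.5957 0.2344 -0.7682]

rotation (axis_angle) = ((-0.0260, -0.9898, -0.1400), 2.5041)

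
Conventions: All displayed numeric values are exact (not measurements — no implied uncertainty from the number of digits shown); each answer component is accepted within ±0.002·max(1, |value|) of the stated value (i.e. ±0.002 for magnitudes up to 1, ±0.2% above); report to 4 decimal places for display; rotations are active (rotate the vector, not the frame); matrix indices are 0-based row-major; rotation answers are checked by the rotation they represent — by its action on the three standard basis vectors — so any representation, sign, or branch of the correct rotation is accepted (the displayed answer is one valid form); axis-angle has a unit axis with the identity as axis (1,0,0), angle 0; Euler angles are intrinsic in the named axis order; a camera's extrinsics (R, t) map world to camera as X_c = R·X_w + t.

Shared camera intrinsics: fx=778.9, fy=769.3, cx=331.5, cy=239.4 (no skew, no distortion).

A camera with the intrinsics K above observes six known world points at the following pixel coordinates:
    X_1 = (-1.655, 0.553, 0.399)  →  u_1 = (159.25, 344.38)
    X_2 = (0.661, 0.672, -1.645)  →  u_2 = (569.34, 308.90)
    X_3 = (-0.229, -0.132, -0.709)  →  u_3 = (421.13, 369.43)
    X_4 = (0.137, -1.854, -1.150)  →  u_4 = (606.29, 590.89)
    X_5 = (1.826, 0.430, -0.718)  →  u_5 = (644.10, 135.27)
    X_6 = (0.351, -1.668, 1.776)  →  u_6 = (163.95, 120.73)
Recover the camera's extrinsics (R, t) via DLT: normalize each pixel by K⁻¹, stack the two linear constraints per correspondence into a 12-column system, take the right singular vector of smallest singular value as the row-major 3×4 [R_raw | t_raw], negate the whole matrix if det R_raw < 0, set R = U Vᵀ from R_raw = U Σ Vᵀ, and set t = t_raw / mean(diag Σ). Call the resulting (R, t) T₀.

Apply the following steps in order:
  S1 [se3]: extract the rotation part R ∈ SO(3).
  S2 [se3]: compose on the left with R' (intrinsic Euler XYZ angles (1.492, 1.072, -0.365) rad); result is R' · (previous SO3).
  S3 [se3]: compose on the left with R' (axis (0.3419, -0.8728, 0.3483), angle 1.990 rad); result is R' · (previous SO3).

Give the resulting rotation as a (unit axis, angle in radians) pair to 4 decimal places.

source (pnp_recover): camera pose = R=[0.7266 -0.0730 -0.6832; -0.6395 -0.4355 -0.6336; -0.2513 0.8973 -0.3631], t=(0.2600, 0.2100, 4.9100)
after S1 (rot_of_se3): [0.7266 -0.0730 -0.6832; -0.6395 -0.4355 -0.6336; -0.2513 0.8973 -0.3631]
after S2 (compose_so3): [-0.0051 0.6810 -0.7323; 0.4467 -0.6536 -0.6109; -0.8946 -0.3303 -0.3008]
after S3 (compose_so3): [0.2349 0.5252 0.8179; 0.9596 -0.2594 -0.1090; 0.1549 0.8105 -0.5649]

rotation (axis_angle) = ((0.7574, 0.5461, 0.3578), 2.4893)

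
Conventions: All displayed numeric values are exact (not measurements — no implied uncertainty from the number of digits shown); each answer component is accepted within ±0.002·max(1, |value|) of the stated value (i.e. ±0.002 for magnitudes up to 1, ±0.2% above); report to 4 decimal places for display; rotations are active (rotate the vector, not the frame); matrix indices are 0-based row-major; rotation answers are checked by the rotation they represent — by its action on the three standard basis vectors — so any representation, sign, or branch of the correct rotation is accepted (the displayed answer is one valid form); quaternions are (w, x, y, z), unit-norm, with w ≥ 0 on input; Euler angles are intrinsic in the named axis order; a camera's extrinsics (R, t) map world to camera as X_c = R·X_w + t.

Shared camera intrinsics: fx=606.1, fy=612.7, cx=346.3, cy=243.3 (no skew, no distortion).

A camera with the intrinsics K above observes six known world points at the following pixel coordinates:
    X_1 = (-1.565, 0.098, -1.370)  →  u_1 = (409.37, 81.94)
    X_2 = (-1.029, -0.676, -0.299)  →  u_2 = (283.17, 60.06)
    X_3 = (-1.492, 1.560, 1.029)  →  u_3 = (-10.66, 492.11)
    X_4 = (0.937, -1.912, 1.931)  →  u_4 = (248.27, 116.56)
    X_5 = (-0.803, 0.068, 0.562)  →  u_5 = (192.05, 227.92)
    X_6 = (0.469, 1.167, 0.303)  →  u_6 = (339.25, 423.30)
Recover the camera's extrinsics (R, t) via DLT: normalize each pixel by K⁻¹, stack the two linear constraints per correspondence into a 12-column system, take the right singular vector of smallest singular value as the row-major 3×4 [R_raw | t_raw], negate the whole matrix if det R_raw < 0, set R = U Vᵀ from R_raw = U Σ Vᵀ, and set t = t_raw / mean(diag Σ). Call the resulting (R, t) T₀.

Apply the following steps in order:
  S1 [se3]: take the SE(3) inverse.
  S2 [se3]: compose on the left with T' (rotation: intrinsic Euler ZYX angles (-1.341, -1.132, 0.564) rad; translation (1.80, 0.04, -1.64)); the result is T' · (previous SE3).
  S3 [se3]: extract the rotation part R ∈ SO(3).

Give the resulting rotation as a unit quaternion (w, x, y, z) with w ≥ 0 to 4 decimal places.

rotation (quat) = (0.8747, 0.1963, -0.2067, -0.3920)

source (pnp_recover): camera pose = R=[0.5640 -0.0291 -0.8253; 0.2615 0.9543 0.1450; 0.7833 -0.2976 0.5458], t=(-0.0300, -0.0300, 4.0700)
after S1 (invert_se3): R=[0.5640 0.2615 0.7833; -0.0291 0.9543 -0.2976; -0.8253 0.1450 0.5458], t=(-3.1633, 1.2389, -2.2417)
after S2 (compose_se3): R=[0.6072 0.6046 -0.5155; -0.7669 0.6156 -0.1814; 0.2076 0.5055 0.8375], t=(3.9343, 0.7739, -5.0272)
after S3 (rot_of_se3): [0.6072 0.6046 -0.5155; -0.7669 0.6156 -0.1814; 0.2076 0.5055 0.8375]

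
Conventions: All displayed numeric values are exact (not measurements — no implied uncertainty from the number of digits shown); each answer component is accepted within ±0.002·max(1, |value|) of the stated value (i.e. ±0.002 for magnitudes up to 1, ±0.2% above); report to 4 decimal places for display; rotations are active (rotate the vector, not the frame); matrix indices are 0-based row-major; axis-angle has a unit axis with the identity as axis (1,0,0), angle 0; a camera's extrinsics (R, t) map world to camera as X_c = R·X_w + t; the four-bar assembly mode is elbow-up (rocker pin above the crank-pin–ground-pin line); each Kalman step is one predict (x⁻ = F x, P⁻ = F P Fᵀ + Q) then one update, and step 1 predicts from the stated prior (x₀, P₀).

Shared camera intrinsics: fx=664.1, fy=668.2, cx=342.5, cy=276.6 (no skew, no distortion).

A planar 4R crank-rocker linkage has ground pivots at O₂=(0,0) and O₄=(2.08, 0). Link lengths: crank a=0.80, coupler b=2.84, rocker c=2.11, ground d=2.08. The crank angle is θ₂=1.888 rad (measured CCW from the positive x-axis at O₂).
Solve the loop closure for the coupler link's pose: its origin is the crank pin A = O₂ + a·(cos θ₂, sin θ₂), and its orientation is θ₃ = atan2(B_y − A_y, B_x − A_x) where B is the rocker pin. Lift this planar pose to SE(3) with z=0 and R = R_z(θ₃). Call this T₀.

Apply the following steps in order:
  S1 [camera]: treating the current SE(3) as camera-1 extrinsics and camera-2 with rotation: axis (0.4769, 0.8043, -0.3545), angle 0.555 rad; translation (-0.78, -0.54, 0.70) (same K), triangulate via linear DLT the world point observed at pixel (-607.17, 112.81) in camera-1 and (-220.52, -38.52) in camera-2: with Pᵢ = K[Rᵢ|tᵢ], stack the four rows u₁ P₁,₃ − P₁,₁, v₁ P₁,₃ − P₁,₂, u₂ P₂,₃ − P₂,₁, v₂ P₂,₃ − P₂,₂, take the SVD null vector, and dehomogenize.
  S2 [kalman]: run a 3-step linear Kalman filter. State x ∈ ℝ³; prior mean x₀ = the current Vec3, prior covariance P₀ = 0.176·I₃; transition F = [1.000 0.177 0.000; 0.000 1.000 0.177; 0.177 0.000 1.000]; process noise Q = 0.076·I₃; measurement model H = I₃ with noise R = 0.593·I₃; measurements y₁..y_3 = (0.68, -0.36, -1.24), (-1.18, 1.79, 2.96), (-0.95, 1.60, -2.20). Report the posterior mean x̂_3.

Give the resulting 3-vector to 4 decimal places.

source (fourbar_fk): coupler pose = R=[0.8812 -0.4728 0.0000; 0.4728 0.8812 0.0000; 0.0000 0.0000 1.0000], t=(-0.2495, 0.7601, 0.0000)
after S1 (triangulate): (-1.4120, -0.3622, 0.9248)
after S2 (kf_track): (-0.8860, 0.8107, -0.0767)

result = (-0.8860, 0.8107, -0.0767)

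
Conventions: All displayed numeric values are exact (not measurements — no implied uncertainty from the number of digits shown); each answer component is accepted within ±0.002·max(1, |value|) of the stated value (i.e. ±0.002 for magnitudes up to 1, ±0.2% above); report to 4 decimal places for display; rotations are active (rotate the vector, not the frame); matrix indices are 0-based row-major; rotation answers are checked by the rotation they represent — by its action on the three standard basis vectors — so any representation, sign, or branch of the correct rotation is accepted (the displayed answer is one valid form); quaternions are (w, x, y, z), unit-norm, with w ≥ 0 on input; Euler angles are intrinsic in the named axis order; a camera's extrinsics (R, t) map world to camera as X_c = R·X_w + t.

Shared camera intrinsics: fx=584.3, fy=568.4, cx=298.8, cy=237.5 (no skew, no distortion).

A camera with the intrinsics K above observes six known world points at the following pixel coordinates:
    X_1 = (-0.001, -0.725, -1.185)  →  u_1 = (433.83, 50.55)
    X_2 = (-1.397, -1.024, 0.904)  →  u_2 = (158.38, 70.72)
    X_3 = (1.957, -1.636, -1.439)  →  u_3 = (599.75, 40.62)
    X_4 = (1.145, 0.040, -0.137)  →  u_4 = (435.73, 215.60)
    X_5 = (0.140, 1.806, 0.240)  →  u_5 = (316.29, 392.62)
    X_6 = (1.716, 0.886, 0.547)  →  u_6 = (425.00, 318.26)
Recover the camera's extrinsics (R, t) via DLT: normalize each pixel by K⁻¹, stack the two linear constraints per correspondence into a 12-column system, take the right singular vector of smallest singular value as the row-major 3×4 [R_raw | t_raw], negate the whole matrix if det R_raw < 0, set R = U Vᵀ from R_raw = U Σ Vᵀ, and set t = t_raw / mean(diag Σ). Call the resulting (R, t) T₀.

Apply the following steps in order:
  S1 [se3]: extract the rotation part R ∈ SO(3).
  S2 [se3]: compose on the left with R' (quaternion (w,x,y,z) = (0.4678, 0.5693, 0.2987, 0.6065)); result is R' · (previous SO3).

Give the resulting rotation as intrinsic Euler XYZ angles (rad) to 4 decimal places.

source (pnp_recover): camera pose = R=[0.8205 -0.0695 -0.5675; 0.2342 0.9463 0.2227; 0.5216 -0.3156 0.7927], t=(0.2900, -0.4899, 5.0899)
after S1 (rot_of_se3): [0.8205 -0.0695 -0.5675; 0.2342 0.9463 0.2227; 0.5216 -0.3156 0.7927]
after S2 (compose_so3): [0.5231 -0.5273 0.6696; 0.5659 -0.3726 -0.7355; 0.6373 0.7636 0.1035]

rotation (euler_xyz) = (1.4310, 0.7336, 0.7894)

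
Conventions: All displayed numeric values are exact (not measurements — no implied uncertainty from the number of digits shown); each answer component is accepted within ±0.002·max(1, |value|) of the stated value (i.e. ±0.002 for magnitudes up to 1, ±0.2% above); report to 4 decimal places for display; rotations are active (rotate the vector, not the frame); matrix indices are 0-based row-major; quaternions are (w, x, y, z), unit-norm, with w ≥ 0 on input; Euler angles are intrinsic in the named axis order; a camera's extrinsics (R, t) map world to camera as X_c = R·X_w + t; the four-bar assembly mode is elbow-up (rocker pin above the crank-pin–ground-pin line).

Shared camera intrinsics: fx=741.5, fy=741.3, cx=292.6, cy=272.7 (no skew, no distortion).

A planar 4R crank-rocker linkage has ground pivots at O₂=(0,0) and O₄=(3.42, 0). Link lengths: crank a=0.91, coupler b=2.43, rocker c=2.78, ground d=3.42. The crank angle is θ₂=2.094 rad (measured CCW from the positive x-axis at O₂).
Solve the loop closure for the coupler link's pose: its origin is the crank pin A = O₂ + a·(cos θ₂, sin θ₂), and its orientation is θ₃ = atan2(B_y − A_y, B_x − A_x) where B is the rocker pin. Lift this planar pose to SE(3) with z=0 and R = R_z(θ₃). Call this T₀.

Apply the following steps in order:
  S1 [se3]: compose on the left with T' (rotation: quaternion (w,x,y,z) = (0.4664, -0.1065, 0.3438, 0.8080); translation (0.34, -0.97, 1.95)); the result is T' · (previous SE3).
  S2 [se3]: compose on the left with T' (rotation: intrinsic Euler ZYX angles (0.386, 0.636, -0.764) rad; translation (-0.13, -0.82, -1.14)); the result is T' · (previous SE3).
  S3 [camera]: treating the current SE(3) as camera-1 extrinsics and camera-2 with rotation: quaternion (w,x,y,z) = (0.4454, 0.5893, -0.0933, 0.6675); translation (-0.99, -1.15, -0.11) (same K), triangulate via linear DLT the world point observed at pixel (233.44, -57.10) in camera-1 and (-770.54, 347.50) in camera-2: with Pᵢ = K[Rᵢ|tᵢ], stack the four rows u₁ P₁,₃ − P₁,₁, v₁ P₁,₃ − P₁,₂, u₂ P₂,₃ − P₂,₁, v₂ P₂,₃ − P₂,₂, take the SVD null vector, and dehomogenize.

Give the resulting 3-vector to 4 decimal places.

result = (1.6015, 0.1448, -0.8752)

source (fourbar_fk): coupler pose = R=[0.8429 -0.5381 0.0000; 0.5381 0.8429 0.0000; 0.0000 0.0000 1.0000], t=(-0.4547, 0.7883, 0.0000)
after S1 (compose_se3): R=[-0.9020 -0.4053 0.1486; 0.3968 -0.6431 0.6550; -0.1699 0.6498 0.7409], t=(-0.0653, -1.5384, 2.5337)
after S2 (compose_se3): R=[-0.9545 0.2065 -0.2152; -0.2055 0.0679 0.9763; 0.2162 0.9761 -0.0224], t=(1.1720, 0.4022, 1.2268)
after S3 (triangulate): (1.6015, 0.1448, -0.8752)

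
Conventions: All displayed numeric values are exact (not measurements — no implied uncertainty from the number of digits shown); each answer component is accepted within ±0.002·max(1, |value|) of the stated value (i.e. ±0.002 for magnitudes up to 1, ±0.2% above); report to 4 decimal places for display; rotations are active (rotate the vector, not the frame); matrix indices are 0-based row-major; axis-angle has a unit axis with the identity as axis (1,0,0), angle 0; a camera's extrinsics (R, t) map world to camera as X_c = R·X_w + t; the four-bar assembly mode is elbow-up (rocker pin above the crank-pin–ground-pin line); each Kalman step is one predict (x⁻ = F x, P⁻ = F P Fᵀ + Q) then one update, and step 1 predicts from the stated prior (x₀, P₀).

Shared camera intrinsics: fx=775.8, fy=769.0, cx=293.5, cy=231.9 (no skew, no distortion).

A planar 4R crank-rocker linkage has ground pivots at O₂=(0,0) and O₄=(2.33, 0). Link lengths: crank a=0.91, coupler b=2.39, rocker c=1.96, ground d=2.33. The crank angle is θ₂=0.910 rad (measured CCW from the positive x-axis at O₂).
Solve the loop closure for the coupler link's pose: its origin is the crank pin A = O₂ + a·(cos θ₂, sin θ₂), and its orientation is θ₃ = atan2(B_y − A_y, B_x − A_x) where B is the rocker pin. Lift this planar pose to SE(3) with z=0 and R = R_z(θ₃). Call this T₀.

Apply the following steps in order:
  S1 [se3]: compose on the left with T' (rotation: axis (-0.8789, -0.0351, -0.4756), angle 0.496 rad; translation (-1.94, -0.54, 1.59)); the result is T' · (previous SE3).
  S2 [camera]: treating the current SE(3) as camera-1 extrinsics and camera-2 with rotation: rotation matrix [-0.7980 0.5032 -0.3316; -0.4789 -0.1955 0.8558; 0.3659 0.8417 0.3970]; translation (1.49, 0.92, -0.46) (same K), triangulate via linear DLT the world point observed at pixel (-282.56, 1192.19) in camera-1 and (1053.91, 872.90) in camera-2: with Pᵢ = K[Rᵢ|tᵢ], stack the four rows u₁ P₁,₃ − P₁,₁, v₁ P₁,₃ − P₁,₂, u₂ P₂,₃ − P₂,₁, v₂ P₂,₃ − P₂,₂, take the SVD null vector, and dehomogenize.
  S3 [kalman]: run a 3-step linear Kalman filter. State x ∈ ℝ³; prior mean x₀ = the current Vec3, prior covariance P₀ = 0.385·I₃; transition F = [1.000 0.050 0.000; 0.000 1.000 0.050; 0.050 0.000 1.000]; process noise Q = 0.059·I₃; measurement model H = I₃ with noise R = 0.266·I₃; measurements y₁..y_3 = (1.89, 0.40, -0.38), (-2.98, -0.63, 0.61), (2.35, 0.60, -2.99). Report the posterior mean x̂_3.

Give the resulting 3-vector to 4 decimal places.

source (fourbar_fk): coupler pose = R=[0.8597 -0.5109 0.0000; 0.5109 0.8597 0.0000; 0.0000 0.0000 1.0000], t=(0.5585, 0.7184, 0.0000)
after S1 (compose_se3): R=[0.9536 -0.2991 0.0337; 0.2580 0.8699 0.4203; -0.1550 -0.3921 0.9068], t=(-1.2315, -0.0324, 1.3284)
after S2 (triangulate): (0.5135, 1.6632, 1.1263)
after S3 (kf_track): (0.5576, 0.3388, -0.9795)

result = (0.5576, 0.3388, -0.9795)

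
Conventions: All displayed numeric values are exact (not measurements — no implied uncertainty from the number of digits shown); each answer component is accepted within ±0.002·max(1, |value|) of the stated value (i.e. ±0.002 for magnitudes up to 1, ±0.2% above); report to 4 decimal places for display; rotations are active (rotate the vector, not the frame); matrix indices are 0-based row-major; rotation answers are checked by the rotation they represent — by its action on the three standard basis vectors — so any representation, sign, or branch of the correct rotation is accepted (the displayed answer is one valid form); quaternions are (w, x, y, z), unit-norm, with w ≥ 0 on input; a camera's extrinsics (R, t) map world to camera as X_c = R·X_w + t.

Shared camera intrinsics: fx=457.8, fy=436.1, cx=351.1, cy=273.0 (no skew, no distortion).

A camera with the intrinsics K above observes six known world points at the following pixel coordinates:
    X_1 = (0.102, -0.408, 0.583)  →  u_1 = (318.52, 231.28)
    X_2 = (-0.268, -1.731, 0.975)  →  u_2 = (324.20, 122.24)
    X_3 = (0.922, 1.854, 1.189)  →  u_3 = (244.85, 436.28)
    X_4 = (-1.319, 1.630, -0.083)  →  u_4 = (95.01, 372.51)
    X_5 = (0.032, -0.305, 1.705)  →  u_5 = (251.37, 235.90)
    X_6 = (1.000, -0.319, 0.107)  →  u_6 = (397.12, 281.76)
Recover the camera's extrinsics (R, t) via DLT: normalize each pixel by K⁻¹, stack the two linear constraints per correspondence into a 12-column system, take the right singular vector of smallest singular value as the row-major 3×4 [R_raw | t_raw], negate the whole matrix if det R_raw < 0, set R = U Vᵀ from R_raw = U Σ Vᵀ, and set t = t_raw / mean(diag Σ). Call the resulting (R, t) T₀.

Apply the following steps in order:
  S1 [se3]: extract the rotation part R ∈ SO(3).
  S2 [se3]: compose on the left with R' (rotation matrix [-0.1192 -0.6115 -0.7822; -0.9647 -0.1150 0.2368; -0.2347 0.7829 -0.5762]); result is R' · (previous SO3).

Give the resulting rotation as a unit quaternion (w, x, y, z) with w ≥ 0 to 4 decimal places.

rotation (quat) = (0.1101, 0.2374, -0.7702, -0.5816)

source (pnp_recover): camera pose = R=[0.6042 -0.3976 -0.6905; 0.5011 0.8634 -0.0587; 0.6196 -0.3106 0.7209], t=(-0.1601, -0.1200, 4.1503)
after S1 (rot_of_se3): [0.6042 -0.3976 -0.6905; 0.5011 0.8634 -0.0587; 0.6196 -0.3106 0.7209]
after S2 (compose_so3): [-0.8630 -0.2377 -0.4458; -0.4938 0.2107 0.8437; -0.1066 0.9482 -0.2992]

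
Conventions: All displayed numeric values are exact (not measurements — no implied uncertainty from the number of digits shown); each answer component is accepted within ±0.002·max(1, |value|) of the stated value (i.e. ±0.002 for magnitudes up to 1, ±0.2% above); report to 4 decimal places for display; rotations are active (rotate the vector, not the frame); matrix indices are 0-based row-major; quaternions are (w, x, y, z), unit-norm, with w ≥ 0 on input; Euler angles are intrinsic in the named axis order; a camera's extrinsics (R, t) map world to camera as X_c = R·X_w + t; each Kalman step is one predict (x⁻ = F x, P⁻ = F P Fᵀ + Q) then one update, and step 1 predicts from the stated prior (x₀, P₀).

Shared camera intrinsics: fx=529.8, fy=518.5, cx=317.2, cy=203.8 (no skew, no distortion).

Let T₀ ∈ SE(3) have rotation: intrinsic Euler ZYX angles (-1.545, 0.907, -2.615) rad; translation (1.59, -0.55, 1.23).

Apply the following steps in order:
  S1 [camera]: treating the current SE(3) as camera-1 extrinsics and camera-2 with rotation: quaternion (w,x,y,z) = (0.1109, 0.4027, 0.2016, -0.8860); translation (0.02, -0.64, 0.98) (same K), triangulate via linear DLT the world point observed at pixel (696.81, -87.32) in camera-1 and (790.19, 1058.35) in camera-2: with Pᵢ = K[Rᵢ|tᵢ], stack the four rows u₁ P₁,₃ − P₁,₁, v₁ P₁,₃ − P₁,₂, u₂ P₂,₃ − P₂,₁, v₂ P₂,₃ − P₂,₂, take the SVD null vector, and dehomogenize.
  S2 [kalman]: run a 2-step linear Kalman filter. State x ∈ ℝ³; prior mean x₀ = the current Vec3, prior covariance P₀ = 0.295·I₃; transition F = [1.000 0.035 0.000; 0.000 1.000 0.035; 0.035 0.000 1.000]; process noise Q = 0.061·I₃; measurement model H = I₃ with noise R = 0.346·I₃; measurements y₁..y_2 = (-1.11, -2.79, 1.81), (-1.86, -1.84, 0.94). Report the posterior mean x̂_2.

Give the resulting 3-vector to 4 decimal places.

after S1 (triangulate): (-0.8706, -1.9509, -1.7041)
after S2 (kf_track): (-1.3896, -2.1593, 0.3923)

result = (-1.3896, -2.1593, 0.3923)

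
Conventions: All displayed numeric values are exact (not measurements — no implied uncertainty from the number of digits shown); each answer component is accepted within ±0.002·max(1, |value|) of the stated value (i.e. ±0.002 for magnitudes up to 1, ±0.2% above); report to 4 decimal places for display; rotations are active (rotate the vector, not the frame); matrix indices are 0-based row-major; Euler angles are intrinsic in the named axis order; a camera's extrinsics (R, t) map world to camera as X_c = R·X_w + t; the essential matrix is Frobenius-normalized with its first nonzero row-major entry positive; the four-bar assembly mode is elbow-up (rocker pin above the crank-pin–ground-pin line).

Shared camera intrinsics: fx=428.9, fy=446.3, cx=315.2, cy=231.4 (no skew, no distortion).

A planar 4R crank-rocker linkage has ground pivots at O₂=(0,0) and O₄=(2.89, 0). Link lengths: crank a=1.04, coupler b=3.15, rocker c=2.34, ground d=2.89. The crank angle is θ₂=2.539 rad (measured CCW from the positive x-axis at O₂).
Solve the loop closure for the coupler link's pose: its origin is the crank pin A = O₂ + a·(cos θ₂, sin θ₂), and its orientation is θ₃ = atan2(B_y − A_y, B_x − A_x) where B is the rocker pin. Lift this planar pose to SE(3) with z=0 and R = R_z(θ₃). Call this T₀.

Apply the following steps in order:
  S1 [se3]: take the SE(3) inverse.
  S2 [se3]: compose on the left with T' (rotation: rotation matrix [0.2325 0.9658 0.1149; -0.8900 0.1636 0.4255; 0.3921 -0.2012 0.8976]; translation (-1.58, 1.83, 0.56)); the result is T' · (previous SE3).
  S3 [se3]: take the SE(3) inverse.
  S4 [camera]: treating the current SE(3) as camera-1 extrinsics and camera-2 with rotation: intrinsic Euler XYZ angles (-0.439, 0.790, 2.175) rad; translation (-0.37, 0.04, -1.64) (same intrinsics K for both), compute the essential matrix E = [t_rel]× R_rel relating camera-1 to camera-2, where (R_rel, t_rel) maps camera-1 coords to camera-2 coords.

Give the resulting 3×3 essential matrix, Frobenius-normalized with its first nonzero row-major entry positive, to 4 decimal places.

matrix = [0.2685 0.1697 -0.6115; 0.0294 0.0386 -0.1549; 0.6488 0.0109 0.2789]

source (fourbar_fk): coupler pose = R=[0.8742 -0.4855 0.0000; 0.4855 0.8742 0.0000; 0.0000 0.0000 1.0000], t=(-0.8568, 0.5895, 0.0000)
after S1 (invert_se3): R=[0.8742 0.4855 0.0000; -0.4855 0.8742 0.0000; 0.0000 0.0000 1.0000], t=(0.4629, -0.9313, 0.0000)
after S2 (compose_se3): R=[-0.2657 0.9572 0.1149; -0.8575 -0.2891 0.4255; 0.4405 0.0145 0.8976], t=(-2.3718, 1.2656, 0.9289)
after S3 (invert_se3): R=[-0.2657 -0.8575 0.4405; 0.9572 -0.2891 0.0145; 0.1149 0.4255 0.8976], t=(0.0460, 2.6227, -1.0998)
after S4 (essential): [0.2685 0.1697 -0.6115; 0.0294 0.0386 -0.1549; 0.6488 0.0109 0.2789]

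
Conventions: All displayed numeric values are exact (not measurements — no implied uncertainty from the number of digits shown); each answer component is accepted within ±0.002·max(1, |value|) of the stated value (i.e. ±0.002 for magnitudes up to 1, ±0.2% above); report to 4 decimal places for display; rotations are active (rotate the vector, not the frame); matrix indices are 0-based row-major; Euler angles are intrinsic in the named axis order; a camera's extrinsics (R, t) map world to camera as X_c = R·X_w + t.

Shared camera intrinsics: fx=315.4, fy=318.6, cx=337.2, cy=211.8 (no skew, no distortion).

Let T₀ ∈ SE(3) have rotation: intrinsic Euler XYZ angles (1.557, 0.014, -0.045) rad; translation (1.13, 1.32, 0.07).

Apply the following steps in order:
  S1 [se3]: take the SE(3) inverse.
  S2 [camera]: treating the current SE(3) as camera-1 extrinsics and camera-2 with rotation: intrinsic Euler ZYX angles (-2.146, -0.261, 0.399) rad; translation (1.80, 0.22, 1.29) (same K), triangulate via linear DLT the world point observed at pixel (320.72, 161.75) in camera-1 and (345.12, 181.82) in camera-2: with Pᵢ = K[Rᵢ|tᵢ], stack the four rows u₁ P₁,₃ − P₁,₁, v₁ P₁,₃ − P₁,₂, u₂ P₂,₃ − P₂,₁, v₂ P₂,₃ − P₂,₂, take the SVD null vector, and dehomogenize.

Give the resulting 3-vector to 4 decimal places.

result = (0.9981, -1.6022, -0.3402)

after S1 (invert_se3): R=[0.9989 0.0134 -0.0452; 0.0450 0.0144 0.9989; 0.0140 -0.9998 0.0138], t=(-1.1432, -0.1398, 1.3030)
after S2 (triangulate): (0.9981, -1.6022, -0.3402)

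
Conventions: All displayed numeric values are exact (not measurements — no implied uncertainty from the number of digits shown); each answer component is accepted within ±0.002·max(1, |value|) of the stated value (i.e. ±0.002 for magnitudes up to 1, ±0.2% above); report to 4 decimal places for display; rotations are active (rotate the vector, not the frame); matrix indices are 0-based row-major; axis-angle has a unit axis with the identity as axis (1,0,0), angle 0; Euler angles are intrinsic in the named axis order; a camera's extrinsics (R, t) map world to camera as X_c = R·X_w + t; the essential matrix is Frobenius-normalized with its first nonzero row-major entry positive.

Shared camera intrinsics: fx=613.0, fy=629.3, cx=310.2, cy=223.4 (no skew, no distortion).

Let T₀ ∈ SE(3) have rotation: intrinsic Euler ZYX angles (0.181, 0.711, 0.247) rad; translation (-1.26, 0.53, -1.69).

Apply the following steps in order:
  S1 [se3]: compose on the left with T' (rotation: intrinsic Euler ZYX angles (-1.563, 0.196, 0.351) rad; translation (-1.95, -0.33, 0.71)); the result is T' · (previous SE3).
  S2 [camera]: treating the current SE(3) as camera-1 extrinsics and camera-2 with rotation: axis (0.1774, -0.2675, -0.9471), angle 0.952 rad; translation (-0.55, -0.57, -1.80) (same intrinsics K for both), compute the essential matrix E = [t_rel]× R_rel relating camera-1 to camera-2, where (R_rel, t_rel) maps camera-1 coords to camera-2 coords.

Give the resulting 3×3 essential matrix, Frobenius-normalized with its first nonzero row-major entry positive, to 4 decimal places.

matrix = [0.1531 0.5703 0.1916; -0.4256 0.3838 -0.0862; 0.4769 0.0799 0.2121]

after S1 (compose_se3): R=[0.3573 0.8595 -0.3654; -0.6181 -0.0757 -0.7825; -0.7002 0.5054 0.5042], t=(-0.8830, 1.1878, -0.4224)
after S2 (essential): [0.1531 0.5703 0.1916; -0.4256 0.3838 -0.0862; 0.4769 0.0799 0.2121]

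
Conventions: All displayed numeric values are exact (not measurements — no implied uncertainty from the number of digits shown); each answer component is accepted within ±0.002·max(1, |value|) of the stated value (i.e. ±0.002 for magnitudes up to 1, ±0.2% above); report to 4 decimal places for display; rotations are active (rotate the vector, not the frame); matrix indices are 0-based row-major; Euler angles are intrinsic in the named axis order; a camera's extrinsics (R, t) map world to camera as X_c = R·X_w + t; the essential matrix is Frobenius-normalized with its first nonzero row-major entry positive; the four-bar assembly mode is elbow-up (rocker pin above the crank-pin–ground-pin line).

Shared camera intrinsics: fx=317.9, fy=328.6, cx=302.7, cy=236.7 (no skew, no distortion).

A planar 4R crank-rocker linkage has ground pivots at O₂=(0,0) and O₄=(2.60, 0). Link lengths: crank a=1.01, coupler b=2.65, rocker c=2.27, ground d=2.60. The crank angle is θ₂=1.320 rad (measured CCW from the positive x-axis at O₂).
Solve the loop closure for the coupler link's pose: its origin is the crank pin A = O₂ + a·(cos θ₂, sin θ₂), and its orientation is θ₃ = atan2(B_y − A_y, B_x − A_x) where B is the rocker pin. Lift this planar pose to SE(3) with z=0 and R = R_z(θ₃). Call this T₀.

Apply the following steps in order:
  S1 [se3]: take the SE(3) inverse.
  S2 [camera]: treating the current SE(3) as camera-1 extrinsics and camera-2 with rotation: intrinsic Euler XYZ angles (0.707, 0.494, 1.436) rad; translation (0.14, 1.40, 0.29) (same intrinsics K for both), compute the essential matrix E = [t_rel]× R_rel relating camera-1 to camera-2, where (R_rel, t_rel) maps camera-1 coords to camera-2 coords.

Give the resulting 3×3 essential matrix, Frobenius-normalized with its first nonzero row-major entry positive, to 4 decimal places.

source (fourbar_fk): coupler pose = R=[0.8732 -0.4873 0.0000; 0.4873 0.8732 0.0000; 0.0000 0.0000 1.0000], t=(0.2507, 0.9784, 0.0000)
after S1 (invert_se3): R=[0.8732 0.4873 0.0000; -0.4873 0.8732 0.0000; 0.0000 0.0000 1.0000], t=(-0.6957, -0.7322, 0.0000)
after S2 (essential): [0.2023 0.2497 0.5688; 0.0880 -0.2569 0.3452; 0.0173 0.6070 -0.1080]

matrix = [0.2023 0.2497 0.5688; 0.0880 -0.2569 0.3452; 0.0173 0.6070 -0.1080]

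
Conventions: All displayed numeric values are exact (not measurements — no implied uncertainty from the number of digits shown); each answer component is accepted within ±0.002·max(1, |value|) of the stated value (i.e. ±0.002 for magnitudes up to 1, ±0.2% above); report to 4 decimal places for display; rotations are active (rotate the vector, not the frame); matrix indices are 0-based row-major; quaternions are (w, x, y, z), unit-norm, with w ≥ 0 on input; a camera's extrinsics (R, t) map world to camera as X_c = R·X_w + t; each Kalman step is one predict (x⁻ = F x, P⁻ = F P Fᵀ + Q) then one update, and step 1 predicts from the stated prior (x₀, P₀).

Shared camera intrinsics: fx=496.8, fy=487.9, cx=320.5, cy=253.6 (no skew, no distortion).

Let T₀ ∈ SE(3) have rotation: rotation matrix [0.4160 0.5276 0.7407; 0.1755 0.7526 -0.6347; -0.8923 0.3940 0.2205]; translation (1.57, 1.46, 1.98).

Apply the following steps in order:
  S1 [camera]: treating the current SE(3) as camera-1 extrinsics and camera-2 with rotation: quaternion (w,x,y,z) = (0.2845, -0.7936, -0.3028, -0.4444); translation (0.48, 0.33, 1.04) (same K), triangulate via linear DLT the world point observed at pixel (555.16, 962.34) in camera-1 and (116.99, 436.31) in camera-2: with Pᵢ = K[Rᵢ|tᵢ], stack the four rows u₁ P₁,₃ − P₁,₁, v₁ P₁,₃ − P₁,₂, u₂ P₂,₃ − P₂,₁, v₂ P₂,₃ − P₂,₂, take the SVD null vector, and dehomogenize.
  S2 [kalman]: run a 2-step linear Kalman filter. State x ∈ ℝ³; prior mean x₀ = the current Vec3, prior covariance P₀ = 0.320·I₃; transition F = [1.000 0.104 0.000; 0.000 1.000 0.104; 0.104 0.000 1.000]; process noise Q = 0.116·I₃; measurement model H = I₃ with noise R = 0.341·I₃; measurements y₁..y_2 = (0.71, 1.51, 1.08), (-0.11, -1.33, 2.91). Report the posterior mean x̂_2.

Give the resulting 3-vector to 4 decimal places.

after S1 (triangulate): (0.5676, -1.5659, -0.9039)
after S2 (kf_track): (0.3279, -0.4955, 1.5279)

result = (0.3279, -0.4955, 1.5279)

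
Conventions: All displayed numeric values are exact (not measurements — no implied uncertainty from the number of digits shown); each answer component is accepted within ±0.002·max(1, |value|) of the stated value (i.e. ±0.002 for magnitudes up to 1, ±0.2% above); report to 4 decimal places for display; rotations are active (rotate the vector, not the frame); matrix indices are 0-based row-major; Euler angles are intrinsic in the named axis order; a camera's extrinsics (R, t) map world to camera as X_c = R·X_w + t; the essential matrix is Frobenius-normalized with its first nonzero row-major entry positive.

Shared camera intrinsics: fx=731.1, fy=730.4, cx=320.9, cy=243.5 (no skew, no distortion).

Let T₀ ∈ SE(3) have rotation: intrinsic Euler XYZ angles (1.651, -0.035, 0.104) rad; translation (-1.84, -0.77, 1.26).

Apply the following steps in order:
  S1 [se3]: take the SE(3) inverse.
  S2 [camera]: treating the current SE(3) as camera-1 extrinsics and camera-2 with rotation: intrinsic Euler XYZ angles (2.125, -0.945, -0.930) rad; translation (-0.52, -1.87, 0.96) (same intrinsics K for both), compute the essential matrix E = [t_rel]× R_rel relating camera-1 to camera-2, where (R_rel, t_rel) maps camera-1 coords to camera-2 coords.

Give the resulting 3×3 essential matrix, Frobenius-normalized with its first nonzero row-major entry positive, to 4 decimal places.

after S1 (invert_se3): R=[0.9940 -0.0430 0.1007; -0.1037 -0.0761 0.9917; -0.0350 -0.9962 -0.0801], t=(1.6690, -1.4990, -0.7306)
after S2 (essential): [0.3327 0.2477 -0.3252; -0.3581 -0.4555 -0.2175; 0.0857 -0.0973 -0.5678]

matrix = [0.3327 0.2477 -0.3252; -0.3581 -0.4555 -0.2175; 0.0857 -0.0973 -0.5678]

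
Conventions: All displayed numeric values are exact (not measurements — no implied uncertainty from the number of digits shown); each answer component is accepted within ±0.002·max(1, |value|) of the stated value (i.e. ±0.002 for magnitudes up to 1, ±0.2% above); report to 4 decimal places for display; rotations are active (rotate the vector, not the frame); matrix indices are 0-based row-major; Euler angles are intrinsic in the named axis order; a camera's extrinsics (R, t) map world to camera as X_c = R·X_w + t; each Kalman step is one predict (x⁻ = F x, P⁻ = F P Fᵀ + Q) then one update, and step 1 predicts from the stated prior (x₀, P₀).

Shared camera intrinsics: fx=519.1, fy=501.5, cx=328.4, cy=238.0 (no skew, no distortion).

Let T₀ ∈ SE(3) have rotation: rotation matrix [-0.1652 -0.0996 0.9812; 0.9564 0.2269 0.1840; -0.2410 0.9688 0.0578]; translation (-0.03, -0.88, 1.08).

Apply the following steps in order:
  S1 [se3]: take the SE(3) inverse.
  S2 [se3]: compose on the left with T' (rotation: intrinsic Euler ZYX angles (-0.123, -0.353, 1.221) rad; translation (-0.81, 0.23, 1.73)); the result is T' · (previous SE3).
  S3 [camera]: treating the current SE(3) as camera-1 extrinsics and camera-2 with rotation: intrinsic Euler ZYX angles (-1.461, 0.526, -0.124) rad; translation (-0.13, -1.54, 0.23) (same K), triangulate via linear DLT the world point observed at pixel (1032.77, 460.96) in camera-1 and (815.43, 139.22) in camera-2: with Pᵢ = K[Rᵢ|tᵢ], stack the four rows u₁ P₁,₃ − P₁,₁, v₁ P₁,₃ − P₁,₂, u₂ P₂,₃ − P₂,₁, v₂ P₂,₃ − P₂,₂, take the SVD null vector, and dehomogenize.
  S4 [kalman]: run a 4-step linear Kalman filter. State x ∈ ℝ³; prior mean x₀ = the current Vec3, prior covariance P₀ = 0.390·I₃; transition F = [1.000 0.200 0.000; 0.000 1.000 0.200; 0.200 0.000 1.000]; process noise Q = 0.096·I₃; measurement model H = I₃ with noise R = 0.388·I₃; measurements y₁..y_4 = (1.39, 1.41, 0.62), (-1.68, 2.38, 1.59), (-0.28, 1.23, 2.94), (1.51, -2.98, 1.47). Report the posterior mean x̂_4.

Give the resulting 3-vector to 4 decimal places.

result = (0.5593, 0.0449, 1.3729)

after S1 (invert_se3): R=[-0.1652 0.9564 -0.2410; -0.0996 0.2269 0.9688; 0.9812 0.1840 0.0578], t=(1.0969, -0.8496, 0.1290)
after S2 (compose_se3): R=[-0.3544 0.7842 -0.5094; -0.9194 -0.1928 0.3428; 0.1706 0.5898 0.7893], t=(0.4196, -0.3375, 1.4017)
after S3 (triangulate): (-1.2941, 0.7276, -0.4657)
after S4 (kf_track): (0.5593, 0.0449, 1.3729)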